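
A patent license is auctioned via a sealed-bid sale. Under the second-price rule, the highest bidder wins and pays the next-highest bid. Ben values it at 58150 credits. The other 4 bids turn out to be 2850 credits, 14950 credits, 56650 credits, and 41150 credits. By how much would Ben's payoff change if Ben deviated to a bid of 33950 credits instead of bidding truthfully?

The highest competing bid is 56650 credits.
Bidding truthfully at 58150 credits: Ben has the top bid, wins, and pays the second-highest bid 56650 credits. Payoff = 58150 credits − 56650 credits = 1500 credits.
Bidding 33950 credits: the top bid is 56650 credits (a rival), so Ben loses. Payoff = 0 credits.
Change = 0 credits − 1500 credits = -1500 credits.
Deviating from a truthful bid can only lose payoff in a second-price auction — never gain.

Payoff change: -1500 credits.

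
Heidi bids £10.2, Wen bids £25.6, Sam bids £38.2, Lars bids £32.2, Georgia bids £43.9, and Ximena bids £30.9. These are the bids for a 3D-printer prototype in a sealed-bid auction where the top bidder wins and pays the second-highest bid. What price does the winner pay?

Bids in descending order: Georgia £43.9; Sam £38.2; Lars £32.2; Ximena £30.9; Wen £25.6; Heidi £10.2.
Georgia is the highest bidder, so Georgia wins.
Under the second-price rule, the price is the second-highest bid: £38.2.

Price paid: £38.2.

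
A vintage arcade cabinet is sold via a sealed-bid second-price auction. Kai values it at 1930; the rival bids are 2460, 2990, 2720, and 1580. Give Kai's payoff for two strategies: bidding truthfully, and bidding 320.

The highest competing bid is 2990.
Bidding truthfully at 1930: the top bid is 2990 (a rival), so Kai loses. Payoff = 0.
Bidding 320: the top bid is 2990 (a rival), so Kai loses. Payoff = 0.
The bid only affects whether you win, not the price — here both bids land on the same side of the top rival bid, so the deviation is payoff-neutral.

(a) 0  (b) 0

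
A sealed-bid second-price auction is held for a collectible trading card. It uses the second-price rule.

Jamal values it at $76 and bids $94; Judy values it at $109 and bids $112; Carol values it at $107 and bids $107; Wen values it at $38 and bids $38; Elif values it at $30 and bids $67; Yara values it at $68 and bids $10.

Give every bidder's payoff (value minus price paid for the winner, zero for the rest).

Jamal $0, Judy $2, Carol $0, Wen $0, Elif $0, Yara $0.

Ordered from highest: Judy $112, then Carol $107, then Jamal $94, then Elif $67, then Wen $38, then Yara $10.
Judy has the top bid and wins; the price is the second-highest bid, $107.
Judy's payoff = $109 − $107 = $2. All other bidders lose, so their payoff is 0.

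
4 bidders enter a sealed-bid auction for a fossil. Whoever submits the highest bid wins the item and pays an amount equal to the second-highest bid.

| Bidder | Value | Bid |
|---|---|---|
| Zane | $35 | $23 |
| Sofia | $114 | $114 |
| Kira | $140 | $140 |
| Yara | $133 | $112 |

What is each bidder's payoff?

Bids in descending order: Kira $140; Sofia $114; Yara $112; Zane $23.
Kira has the top bid and wins; the price is the second-highest bid, $114.
Kira's payoff = $140 − $114 = $26. All other bidders lose, so their payoff is 0.

Zane $0, Sofia $0, Kira $26, Yara $0.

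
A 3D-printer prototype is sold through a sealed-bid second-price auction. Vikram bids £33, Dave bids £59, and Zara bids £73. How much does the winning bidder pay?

Sorted high to low: Zara £73 > Dave £59 > Vikram £33.
Zara has the highest bid, so Zara wins.
The second-highest bid is £59, so that is what Zara pays.

£59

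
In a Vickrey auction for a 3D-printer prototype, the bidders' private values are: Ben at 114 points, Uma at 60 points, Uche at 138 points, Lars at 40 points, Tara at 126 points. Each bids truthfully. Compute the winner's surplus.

Winner's surplus: 12 points.

Ranking the bids: Uche 138 points, then Tara 126 points, then Ben 114 points, then Uma 60 points, then Lars 40 points.
Uche wins with the top bid and pays the second-highest, 126 points.
Surplus = 138 points − 126 points = 12 points.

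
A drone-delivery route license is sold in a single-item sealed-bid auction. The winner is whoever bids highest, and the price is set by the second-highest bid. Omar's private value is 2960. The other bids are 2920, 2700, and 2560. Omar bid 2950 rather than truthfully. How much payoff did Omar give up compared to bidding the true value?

0

The highest competing bid is 2920.
Bidding truthfully at 2960: Omar has the top bid, wins, and pays the second-highest bid 2920. Payoff = 2960 − 2920 = 40.
Bidding 2950: Omar has the top bid, wins, and pays the second-highest bid 2920. Payoff = 2960 − 2920 = 40.
Regret = truthful payoff − actual payoff = 40 − 40 = 0.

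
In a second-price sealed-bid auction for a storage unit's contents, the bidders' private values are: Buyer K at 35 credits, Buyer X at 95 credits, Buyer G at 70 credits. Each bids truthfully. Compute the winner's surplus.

Bids in descending order: Buyer X 95 credits, then Buyer G 70 credits, then Buyer K 35 credits.
Buyer X wins with the top bid and pays the second-highest, 70 credits.
Surplus = 95 credits − 70 credits = 25 credits.

Winner's surplus: 25 credits.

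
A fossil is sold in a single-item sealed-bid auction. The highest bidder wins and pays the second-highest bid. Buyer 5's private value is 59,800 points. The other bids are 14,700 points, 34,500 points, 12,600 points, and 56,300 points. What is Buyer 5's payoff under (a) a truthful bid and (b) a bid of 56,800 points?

The highest competing bid is 56,300 points.
Bidding truthfully at 59,800 points: Buyer 5 has the top bid, wins, and pays the second-highest bid 56,300 points. Payoff = 59,800 points − 56,300 points = 3,500 points.
Bidding 56,800 points: Buyer 5 has the top bid, wins, and pays the second-highest bid 56,300 points. Payoff = 59,800 points − 56,300 points = 3,500 points.

(a) 3,500 points  (b) 3,500 points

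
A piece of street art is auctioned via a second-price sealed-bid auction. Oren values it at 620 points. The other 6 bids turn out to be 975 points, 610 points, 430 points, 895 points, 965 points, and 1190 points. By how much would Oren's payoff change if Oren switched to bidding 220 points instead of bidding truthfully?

The highest competing bid is 1190 points.
Bidding truthfully at 620 points: the top bid is 1190 points (a rival), so Oren loses. Payoff = 0 points.
Bidding 220 points: the top bid is 1190 points (a rival), so Oren loses. Payoff = 0 points.
Change = 0 points − 0 points = 0 points.
The bid only affects whether you win, not the price — here both bids land on the same side of the top rival bid, so the deviation is payoff-neutral.

0 points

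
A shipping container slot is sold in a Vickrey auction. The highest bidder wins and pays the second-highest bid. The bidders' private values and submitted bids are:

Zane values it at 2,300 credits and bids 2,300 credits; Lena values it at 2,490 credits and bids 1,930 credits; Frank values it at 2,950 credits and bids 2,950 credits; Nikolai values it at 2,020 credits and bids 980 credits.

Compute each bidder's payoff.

Zane 0 credits, Lena 0 credits, Frank 650 credits, Nikolai 0 credits.

Sorted high to low: Frank 2,950 credits, then Zane 2,300 credits, then Lena 1,930 credits, then Nikolai 980 credits.
Frank has the top bid and wins; the price is the second-highest bid, 2,300 credits.
Frank's payoff = 2,950 credits − 2,300 credits = 650 credits. All other bidders lose, so their payoff is 0.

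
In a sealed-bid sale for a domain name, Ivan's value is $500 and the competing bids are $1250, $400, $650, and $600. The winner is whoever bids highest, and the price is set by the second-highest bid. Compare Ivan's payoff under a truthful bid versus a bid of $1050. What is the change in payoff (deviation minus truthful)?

The highest competing bid is $1250.
Bidding truthfully at $500: the top bid is $1250 (a rival), so Ivan loses. Payoff = $0.
Bidding $1050: the top bid is $1250 (a rival), so Ivan loses. Payoff = $0.
Change = $0 − $0 = $0.
The bid only affects whether you win, not the price — here both bids land on the same side of the top rival bid, so the deviation is payoff-neutral.

Payoff change: $0.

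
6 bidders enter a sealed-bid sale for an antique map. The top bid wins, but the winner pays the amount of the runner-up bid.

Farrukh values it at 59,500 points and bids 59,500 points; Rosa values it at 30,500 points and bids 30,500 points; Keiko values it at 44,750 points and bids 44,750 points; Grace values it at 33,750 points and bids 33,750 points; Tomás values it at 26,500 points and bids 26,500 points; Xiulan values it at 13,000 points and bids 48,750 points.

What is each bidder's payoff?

Payoffs: Farrukh 10,750 points, Rosa 0 points, Keiko 0 points, Grace 0 points, Tomás 0 points, Xiulan 0 points.

Sorted high to low: Farrukh 59,500 points; Xiulan 48,750 points; Keiko 44,750 points; Grace 33,750 points; Rosa 30,500 points; Tomás 26,500 points.
Farrukh has the top bid and wins; the price is the second-highest bid, 48,750 points.
Farrukh's payoff = 59,500 points − 48,750 points = 10,750 points. All other bidders lose, so their payoff is 0.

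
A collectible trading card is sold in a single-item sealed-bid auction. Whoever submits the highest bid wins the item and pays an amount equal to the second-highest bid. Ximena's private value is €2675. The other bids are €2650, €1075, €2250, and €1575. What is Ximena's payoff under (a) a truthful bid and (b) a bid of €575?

The highest competing bid is €2650.
Bidding truthfully at €2675: Ximena has the top bid, wins, and pays the second-highest bid €2650. Payoff = €2675 − €2650 = €25.
Bidding €575: the top bid is €2650 (a rival), so Ximena loses. Payoff = €0.

(a) €25  (b) €0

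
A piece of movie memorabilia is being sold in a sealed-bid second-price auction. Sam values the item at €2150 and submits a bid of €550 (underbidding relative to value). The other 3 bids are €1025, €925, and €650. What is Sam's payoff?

Highest competing bid: €1025.
Sam's bid €550 is not the highest, so Sam loses, pays nothing, and earns zero payoff.

Sam's payoff: €0.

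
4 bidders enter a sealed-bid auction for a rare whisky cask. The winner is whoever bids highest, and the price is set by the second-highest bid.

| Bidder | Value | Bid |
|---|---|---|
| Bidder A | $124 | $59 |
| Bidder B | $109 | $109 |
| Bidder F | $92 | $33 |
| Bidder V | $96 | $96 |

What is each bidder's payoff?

Sorted high to low: Bidder B $109; Bidder V $96; Bidder A $59; Bidder F $33.
Bidder B has the top bid and wins; the price is the second-highest bid, $96.
Bidder B's payoff = $109 − $96 = $13. All other bidders lose, so their payoff is 0.

Bidder A $0, Bidder B $13, Bidder F $0, Bidder V $0.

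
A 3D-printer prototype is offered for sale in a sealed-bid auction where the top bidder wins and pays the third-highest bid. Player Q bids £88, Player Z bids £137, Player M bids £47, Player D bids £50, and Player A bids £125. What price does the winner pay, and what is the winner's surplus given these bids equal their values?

The winner pays £88 for a surplus of £49.

Ordered from highest: Player Z £137, then Player A £125, then Player Q £88, then Player D £50, then Player M £47.
Player Z is the highest bidder, so Player Z wins.
Under the third-price rule, the price is the third-highest bid: £88.
Surplus = £137 − £88 = £49.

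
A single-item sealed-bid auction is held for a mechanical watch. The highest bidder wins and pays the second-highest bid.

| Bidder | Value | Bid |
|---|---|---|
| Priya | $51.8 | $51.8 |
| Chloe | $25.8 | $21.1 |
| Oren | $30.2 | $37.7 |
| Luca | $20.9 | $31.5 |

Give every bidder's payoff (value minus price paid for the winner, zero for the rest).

Sorted high to low: Priya $51.8 > Oren $37.7 > Luca $31.5 > Chloe $21.1.
Priya has the top bid and wins; the price is the second-highest bid, $37.7.
Priya's payoff = $51.8 − $37.7 = $14.1. All other bidders lose, so their payoff is 0.

Priya $14.1, Chloe $0.0, Oren $0.0, Luca $0.0.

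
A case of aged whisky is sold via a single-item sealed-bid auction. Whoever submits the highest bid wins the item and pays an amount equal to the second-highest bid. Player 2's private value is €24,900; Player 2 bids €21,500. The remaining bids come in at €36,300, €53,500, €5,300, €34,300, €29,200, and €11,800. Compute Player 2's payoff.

The bidder's payoff: €0.

Highest competing bid: €53,500.
Player 2's bid €21,500 is not the highest, so Player 2 loses, pays nothing, and earns zero payoff.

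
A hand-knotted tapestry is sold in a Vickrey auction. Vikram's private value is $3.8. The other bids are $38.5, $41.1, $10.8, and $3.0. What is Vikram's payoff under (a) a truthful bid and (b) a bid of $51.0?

The highest competing bid is $41.1.
Bidding truthfully at $3.8: the top bid is $41.1 (a rival), so Vikram loses. Payoff = $0.0.
Bidding $51.0: Vikram has the top bid, wins, and pays the second-highest bid $41.1. Payoff = $3.8 − $41.1 = -$37.3.

(a) $0.0  (b) -$37.3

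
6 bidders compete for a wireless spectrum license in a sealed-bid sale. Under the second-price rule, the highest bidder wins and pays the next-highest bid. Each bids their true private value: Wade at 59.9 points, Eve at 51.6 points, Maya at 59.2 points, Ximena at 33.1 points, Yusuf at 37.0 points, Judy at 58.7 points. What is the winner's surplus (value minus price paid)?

Ranking the bids: Wade 59.9 points, then Maya 59.2 points, then Judy 58.7 points, then Eve 51.6 points, then Yusuf 37.0 points, then Ximena 33.1 points.
Wade wins with the top bid and pays the second-highest, 59.2 points.
Surplus = 59.9 points − 59.2 points = 0.7 points.

Surplus = 0.7 points.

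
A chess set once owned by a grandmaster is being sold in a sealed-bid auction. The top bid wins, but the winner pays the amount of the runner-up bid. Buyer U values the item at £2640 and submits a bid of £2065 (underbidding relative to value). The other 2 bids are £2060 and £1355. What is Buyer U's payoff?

Buyer U's payoff: £580.

Highest competing bid: £2060.
Buyer U's bid £2065 is the highest overall, so Buyer U wins and pays the second-highest bid, £2060.
Payoff = value − price = £2640 − £2060 = £580.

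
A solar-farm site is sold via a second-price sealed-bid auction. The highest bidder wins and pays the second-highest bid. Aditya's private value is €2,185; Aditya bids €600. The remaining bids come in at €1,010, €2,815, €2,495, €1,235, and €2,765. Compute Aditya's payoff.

Highest competing bid: €2,815.
Aditya's bid €600 is not the highest, so Aditya loses, pays nothing, and earns zero payoff.

€0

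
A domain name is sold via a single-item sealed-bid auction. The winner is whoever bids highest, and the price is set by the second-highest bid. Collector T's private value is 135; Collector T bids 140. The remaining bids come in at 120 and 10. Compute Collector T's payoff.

15

Highest competing bid: 120.
Collector T's bid 140 is the highest overall, so Collector T wins and pays the second-highest bid, 120.
Payoff = value − price = 135 − 120 = 15.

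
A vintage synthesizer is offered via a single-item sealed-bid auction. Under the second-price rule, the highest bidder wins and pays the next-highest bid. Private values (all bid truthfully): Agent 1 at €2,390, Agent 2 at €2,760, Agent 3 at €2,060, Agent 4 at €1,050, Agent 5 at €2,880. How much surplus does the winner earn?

Ordered from highest: Agent 5 €2,880, then Agent 2 €2,760, then Agent 1 €2,390, then Agent 3 €2,060, then Agent 4 €1,050.
Agent 5 wins with the top bid and pays the second-highest, €2,760.
Surplus = €2,880 − €2,760 = €120.

€120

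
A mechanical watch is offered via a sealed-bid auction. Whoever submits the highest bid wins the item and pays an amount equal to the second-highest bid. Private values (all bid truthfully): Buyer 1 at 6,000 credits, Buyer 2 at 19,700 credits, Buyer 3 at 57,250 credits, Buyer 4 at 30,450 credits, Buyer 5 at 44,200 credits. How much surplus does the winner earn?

Ordered from highest: Buyer 3 57,250 credits, then Buyer 5 44,200 credits, then Buyer 4 30,450 credits, then Buyer 2 19,700 credits, then Buyer 1 6,000 credits.
Buyer 3 wins with the top bid and pays the second-highest, 44,200 credits.
Surplus = 57,250 credits − 44,200 credits = 13,050 credits.

Surplus = 13,050 credits.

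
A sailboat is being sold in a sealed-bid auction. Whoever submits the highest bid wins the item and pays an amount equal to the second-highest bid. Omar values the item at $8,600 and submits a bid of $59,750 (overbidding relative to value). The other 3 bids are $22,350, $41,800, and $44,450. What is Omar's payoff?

-$35,850

Highest competing bid: $44,450.
Omar's bid $59,750 is the highest overall, so Omar wins and pays the second-highest bid, $44,450.
Payoff = value − price = $8,600 − $44,450 = -$35,850.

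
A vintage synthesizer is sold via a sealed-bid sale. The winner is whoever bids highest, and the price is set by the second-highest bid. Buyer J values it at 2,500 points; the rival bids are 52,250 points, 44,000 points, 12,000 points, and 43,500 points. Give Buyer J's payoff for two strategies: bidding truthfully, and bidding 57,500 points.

Truthful: 0 points; alternative: -49,750 points.

The highest competing bid is 52,250 points.
Bidding truthfully at 2,500 points: the top bid is 52,250 points (a rival), so Buyer J loses. Payoff = 0 points.
Bidding 57,500 points: Buyer J has the top bid, wins, and pays the second-highest bid 52,250 points. Payoff = 2,500 points − 52,250 points = -49,750 points.
Deviating from a truthful bid can only lose payoff in a second-price auction — never gain.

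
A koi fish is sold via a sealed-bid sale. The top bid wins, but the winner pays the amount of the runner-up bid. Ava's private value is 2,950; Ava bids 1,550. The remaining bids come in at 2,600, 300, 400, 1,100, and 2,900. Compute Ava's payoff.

Ava's payoff: 0.

Highest competing bid: 2,900.
Ava's bid 1,550 is not the highest, so Ava loses, pays nothing, and earns zero payoff.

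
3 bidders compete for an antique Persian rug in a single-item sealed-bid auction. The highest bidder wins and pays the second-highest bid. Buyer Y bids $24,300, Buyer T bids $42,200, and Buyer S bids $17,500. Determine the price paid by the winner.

Sorted high to low: Buyer T $42,200 > Buyer Y $24,300 > Buyer S $17,500.
Buyer T has the highest bid, so Buyer T wins.
The second-highest bid is $24,300, so that is what Buyer T pays.

Price paid: $24,300.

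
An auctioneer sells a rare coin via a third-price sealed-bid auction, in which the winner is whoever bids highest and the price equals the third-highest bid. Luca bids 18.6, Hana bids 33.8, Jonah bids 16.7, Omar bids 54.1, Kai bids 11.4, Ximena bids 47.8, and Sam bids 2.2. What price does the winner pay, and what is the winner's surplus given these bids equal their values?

Price 33.8; surplus 20.3.

Ranking the bids: Omar 54.1 > Ximena 47.8 > Hana 33.8 > Luca 18.6 > Jonah 16.7 > Kai 11.4 > Sam 2.2.
Omar is the highest bidder, so Omar wins.
Under the third-price rule, the price is the third-highest bid: 33.8.
Surplus = 54.1 − 33.8 = 20.3.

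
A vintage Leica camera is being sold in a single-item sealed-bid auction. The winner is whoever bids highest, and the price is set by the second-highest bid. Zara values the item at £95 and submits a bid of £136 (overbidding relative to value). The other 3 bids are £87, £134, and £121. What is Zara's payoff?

Highest competing bid: £134.
Zara's bid £136 is the highest overall, so Zara wins and pays the second-highest bid, £134.
Payoff = value − price = £95 − £134 = -£39.
Overbidding won the item at a price above value — truthful bidding would have avoided this loss.

-£39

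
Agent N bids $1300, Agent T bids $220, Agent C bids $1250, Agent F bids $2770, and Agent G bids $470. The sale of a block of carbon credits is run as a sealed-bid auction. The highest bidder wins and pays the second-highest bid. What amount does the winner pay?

$1300

Ordered from highest: Agent F $2770 > Agent N $1300 > Agent C $1250 > Agent G $470 > Agent T $220.
Agent F has the highest bid, so Agent F wins.
The second-highest bid is $1300, so that is what Agent F pays.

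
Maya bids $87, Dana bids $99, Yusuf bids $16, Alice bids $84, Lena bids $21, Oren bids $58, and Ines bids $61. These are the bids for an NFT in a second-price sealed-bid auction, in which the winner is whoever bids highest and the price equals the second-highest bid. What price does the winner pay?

Bids in descending order: Dana $99; Maya $87; Alice $84; Ines $61; Oren $58; Lena $21; Yusuf $16.
Dana is the highest bidder, so Dana wins.
Under the second-price rule, the price is the second-highest bid: $87.

Price paid: $87.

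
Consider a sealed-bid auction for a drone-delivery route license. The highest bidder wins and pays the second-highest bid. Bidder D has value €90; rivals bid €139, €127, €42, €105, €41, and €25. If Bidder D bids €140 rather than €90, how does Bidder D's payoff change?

Change in payoff: -€49.

The highest competing bid is €139.
Bidding truthfully at €90: the top bid is €139 (a rival), so Bidder D loses. Payoff = €0.
Bidding €140: Bidder D has the top bid, wins, and pays the second-highest bid €139. Payoff = €90 − €139 = -€49.
Change = -€49 − €0 = -€49.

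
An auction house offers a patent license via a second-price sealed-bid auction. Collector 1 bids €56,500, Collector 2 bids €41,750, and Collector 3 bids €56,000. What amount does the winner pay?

Ranking the bids: Collector 1 €56,500, then Collector 3 €56,000, then Collector 2 €41,750.
Collector 1 has the highest bid, so Collector 1 wins.
The second-highest bid is €56,000, so that is what Collector 1 pays.

Price paid: €56,000.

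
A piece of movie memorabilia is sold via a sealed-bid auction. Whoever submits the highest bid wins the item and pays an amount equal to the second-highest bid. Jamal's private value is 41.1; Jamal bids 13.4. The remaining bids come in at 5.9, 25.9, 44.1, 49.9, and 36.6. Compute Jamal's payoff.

Highest competing bid: 49.9.
Jamal's bid 13.4 is not the highest, so Jamal loses, pays nothing, and earns zero payoff.

Payoff = 0.0.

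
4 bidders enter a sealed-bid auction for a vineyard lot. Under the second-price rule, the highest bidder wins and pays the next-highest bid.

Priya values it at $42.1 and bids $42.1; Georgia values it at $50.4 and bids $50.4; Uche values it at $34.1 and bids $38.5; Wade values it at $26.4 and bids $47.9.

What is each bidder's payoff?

Ranking the bids: Georgia $50.4 > Wade $47.9 > Priya $42.1 > Uche $38.5.
Georgia has the top bid and wins; the price is the second-highest bid, $47.9.
Georgia's payoff = $50.4 − $47.9 = $2.5. All other bidders lose, so their payoff is 0.

Payoffs: Priya $0.0, Georgia $2.5, Uche $0.0, Wade $0.0.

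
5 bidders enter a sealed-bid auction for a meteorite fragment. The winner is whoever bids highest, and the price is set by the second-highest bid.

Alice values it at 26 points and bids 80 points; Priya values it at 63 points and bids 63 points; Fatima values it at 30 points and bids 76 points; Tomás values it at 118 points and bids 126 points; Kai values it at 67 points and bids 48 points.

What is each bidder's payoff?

Alice 0 points, Priya 0 points, Fatima 0 points, Tomás 38 points, Kai 0 points.

Sorted high to low: Tomás 126 points > Alice 80 points > Fatima 76 points > Priya 63 points > Kai 48 points.
Tomás has the top bid and wins; the price is the second-highest bid, 80 points.
Tomás's payoff = 118 points − 80 points = 38 points. All other bidders lose, so their payoff is 0.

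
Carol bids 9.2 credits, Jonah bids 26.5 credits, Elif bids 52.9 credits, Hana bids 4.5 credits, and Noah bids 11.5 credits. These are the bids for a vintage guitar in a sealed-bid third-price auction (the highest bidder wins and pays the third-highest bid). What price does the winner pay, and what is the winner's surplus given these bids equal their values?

Price 11.5 credits; surplus 41.4 credits.

Ordered from highest: Elif 52.9 credits > Jonah 26.5 credits > Noah 11.5 credits > Carol 9.2 credits > Hana 4.5 credits.
Elif is the highest bidder, so Elif wins.
Under the third-price rule, the price is the third-highest bid: 11.5 credits.
Surplus = 52.9 credits − 11.5 credits = 41.4 credits.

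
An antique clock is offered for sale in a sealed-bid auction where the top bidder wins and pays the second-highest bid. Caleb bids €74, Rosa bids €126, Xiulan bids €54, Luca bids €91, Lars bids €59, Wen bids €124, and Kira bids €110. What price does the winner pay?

Price paid: €124.

Ranking the bids: Rosa €126, then Wen €124, then Kira €110, then Luca €91, then Caleb €74, then Lars €59, then Xiulan €54.
Rosa is the highest bidder, so Rosa wins.
Under the second-price rule, the price is the second-highest bid: €124.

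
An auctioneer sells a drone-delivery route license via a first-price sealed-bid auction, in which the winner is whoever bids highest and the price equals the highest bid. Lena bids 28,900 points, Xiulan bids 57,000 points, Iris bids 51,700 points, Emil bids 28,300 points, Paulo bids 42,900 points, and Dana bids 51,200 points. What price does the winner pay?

57,000 points

Ranking the bids: Xiulan 57,000 points > Iris 51,700 points > Dana 51,200 points > Paulo 42,900 points > Lena 28,900 points > Emil 28,300 points.
Xiulan is the highest bidder, so Xiulan wins.
Under the first-price rule, the price is the highest bid: 57,000 points.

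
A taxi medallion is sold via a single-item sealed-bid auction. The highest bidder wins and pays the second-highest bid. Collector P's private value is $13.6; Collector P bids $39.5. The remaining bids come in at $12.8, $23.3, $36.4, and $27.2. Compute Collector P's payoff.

-$22.8

Highest competing bid: $36.4.
Collector P's bid $39.5 is the highest overall, so Collector P wins and pays the second-highest bid, $36.4.
Payoff = value − price = $13.6 − $36.4 = -$22.8.
Overbidding won the item at a price above value — truthful bidding would have avoided this loss.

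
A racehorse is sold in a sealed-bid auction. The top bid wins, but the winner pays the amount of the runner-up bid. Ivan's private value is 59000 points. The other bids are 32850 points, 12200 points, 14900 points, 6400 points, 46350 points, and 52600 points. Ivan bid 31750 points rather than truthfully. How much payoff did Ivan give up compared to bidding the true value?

The highest competing bid is 52600 points.
Bidding truthfully at 59000 points: Ivan has the top bid, wins, and pays the second-highest bid 52600 points. Payoff = 59000 points − 52600 points = 6400 points.
Bidding 31750 points: the top bid is 52600 points (a rival), so Ivan loses. Payoff = 0 points.
Regret = truthful payoff − actual payoff = 6400 points − 0 points = 6400 points.
This is the dominant-strategy logic: truthful bidding weakly beats any alternative.

6400 points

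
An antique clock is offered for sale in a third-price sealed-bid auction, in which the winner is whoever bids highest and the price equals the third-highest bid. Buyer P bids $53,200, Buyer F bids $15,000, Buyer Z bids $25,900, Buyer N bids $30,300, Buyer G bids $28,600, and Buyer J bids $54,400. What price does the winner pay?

Bids in descending order: Buyer J $54,400; Buyer P $53,200; Buyer N $30,300; Buyer G $28,600; Buyer Z $25,900; Buyer F $15,000.
Buyer J is the highest bidder, so Buyer J wins.
Under the third-price rule, the price is the third-highest bid: $30,300.

The winner pays $30,300.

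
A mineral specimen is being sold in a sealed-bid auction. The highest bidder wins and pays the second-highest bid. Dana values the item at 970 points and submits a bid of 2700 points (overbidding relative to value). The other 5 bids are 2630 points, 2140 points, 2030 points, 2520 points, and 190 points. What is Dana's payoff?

Highest competing bid: 2630 points.
Dana's bid 2700 points is the highest overall, so Dana wins and pays the second-highest bid, 2630 points.
Payoff = value − price = 970 points − 2630 points = -1660 points.

Payoff = -1660 points.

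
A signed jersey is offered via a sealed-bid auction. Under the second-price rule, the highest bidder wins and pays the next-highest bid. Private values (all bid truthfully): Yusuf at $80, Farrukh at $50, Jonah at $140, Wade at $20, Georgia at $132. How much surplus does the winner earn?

Ordered from highest: Jonah $140, then Georgia $132, then Yusuf $80, then Farrukh $50, then Wade $20.
Jonah wins with the top bid and pays the second-highest, $132.
Surplus = $140 − $132 = $8.

Surplus = $8.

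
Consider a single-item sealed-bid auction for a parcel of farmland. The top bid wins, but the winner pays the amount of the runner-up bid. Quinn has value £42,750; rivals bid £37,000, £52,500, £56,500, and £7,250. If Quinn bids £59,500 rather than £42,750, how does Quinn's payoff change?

The highest competing bid is £56,500.
Bidding truthfully at £42,750: the top bid is £56,500 (a rival), so Quinn loses. Payoff = £0.
Bidding £59,500: Quinn has the top bid, wins, and pays the second-highest bid £56,500. Payoff = £42,750 − £56,500 = -£13,750.
Change = -£13,750 − £0 = -£13,750.
Deviating from a truthful bid can only lose payoff in a second-price auction — never gain.

Payoff change: -£13,750.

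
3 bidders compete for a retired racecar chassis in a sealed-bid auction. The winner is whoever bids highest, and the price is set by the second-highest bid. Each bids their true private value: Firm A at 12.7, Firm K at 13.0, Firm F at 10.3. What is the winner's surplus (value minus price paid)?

0.3

Ordered from highest: Firm K 13.0, then Firm A 12.7, then Firm F 10.3.
Firm K wins with the top bid and pays the second-highest, 12.7.
Surplus = 13.0 − 12.7 = 0.3.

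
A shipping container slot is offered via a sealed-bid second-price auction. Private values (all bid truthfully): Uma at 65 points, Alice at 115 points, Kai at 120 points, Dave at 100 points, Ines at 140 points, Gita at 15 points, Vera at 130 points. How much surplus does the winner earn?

Winner's surplus: 10 points.

Sorted high to low: Ines 140 points > Vera 130 points > Kai 120 points > Alice 115 points > Dave 100 points > Uma 65 points > Gita 15 points.
Ines wins with the top bid and pays the second-highest, 130 points.
Surplus = 140 points − 130 points = 10 points.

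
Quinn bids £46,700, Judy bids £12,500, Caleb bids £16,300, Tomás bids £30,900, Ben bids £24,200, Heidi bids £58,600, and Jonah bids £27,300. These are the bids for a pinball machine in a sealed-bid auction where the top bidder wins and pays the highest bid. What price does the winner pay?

£58,600

Ordered from highest: Heidi £58,600; Quinn £46,700; Tomás £30,900; Jonah £27,300; Ben £24,200; Caleb £16,300; Judy £12,500.
Heidi is the highest bidder, so Heidi wins.
Under the first-price rule, the price is the highest bid: £58,600.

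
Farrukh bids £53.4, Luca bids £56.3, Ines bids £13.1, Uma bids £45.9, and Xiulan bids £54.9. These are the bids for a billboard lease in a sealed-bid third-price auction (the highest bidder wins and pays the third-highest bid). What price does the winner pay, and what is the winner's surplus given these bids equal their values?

Price £53.4; surplus £2.9.

Sorted high to low: Luca £56.3, then Xiulan £54.9, then Farrukh £53.4, then Uma £45.9, then Ines £13.1.
Luca is the highest bidder, so Luca wins.
Under the third-price rule, the price is the third-highest bid: £53.4.
Surplus = £56.3 − £53.4 = £2.9.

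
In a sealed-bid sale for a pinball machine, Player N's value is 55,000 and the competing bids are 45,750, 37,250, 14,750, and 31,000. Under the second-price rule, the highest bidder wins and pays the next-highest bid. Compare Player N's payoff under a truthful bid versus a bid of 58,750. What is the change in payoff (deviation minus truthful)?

The highest competing bid is 45,750.
Bidding truthfully at 55,000: Player N has the top bid, wins, and pays the second-highest bid 45,750. Payoff = 55,000 − 45,750 = 9,250.
Bidding 58,750: Player N has the top bid, wins, and pays the second-highest bid 45,750. Payoff = 55,000 − 45,750 = 9,250.
Change = 9,250 − 9,250 = 0.

Payoff change: 0.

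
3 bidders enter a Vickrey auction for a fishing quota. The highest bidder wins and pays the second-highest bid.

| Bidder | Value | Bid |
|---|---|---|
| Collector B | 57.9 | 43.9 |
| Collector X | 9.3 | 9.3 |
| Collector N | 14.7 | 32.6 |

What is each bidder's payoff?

Bids in descending order: Collector B 43.9, then Collector N 32.6, then Collector X 9.3.
Collector B has the top bid and wins; the price is the second-highest bid, 32.6.
Collector B's payoff = 57.9 − 32.6 = 25.3. All other bidders lose, so their payoff is 0.

Collector B 25.3, Collector X 0.0, Collector N 0.0.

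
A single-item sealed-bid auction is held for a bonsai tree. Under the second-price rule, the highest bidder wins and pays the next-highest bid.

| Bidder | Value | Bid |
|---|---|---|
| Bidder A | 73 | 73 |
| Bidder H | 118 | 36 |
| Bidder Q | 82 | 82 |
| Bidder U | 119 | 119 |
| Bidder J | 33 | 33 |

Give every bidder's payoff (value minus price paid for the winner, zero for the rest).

Ranking the bids: Bidder U 119; Bidder Q 82; Bidder A 73; Bidder H 36; Bidder J 33.
Bidder U has the top bid and wins; the price is the second-highest bid, 82.
Bidder U's payoff = 119 − 82 = 37. All other bidders lose, so their payoff is 0.

Payoffs: Bidder A 0, Bidder H 0, Bidder Q 0, Bidder U 37, Bidder J 0.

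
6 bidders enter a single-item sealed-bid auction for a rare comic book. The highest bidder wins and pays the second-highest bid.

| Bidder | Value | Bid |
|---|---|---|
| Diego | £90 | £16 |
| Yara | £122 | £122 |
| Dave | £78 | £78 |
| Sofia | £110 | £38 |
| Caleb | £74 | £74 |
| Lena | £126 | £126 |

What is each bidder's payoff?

Sorted high to low: Lena £126, then Yara £122, then Dave £78, then Caleb £74, then Sofia £38, then Diego £16.
Lena has the top bid and wins; the price is the second-highest bid, £122.
Lena's payoff = £126 − £122 = £4. All other bidders lose, so their payoff is 0.

Payoffs: Diego £0, Yara £0, Dave £0, Sofia £0, Caleb £0, Lena £4.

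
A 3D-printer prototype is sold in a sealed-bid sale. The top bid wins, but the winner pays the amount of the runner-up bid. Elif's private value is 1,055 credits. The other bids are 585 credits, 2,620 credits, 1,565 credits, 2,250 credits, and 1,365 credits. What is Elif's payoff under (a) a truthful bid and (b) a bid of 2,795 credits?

The highest competing bid is 2,620 credits.
Bidding truthfully at 1,055 credits: the top bid is 2,620 credits (a rival), so Elif loses. Payoff = 0 credits.
Bidding 2,795 credits: Elif has the top bid, wins, and pays the second-highest bid 2,620 credits. Payoff = 1,055 credits − 2,620 credits = -1,565 credits.
Deviating from a truthful bid can only lose payoff in a second-price auction — never gain.

(a) 0 credits  (b) -1,565 credits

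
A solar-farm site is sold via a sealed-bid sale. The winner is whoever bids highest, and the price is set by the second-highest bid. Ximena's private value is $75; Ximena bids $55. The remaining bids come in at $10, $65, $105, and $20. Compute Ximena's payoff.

Ximena's payoff: $0.

Highest competing bid: $105.
Ximena's bid $55 is not the highest, so Ximena loses, pays nothing, and earns zero payoff.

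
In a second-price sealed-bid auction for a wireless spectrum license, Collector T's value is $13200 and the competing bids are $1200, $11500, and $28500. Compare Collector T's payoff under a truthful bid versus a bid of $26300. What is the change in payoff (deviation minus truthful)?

The highest competing bid is $28500.
Bidding truthfully at $13200: the top bid is $28500 (a rival), so Collector T loses. Payoff = $0.
Bidding $26300: the top bid is $28500 (a rival), so Collector T loses. Payoff = $0.
Change = $0 − $0 = $0.

Change in payoff: $0.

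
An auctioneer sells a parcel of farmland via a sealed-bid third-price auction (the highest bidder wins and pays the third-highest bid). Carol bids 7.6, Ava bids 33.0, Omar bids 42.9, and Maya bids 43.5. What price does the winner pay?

Price paid: 33.0.

Sorted high to low: Maya 43.5; Omar 42.9; Ava 33.0; Carol 7.6.
Maya is the highest bidder, so Maya wins.
Under the third-price rule, the price is the third-highest bid: 33.0.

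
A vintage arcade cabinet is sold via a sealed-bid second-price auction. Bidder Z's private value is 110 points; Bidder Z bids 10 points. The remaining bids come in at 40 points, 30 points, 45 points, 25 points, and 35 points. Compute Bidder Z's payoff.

Bidder Z's payoff: 0 points.

Highest competing bid: 45 points.
Bidder Z's bid 10 points is not the highest, so Bidder Z loses, pays nothing, and earns zero payoff.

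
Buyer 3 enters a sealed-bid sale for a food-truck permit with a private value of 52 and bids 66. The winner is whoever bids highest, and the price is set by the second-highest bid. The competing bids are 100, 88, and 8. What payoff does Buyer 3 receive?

Highest competing bid: 100.
Buyer 3's bid 66 is not the highest, so Buyer 3 loses, pays nothing, and earns zero payoff.

Payoff = 0.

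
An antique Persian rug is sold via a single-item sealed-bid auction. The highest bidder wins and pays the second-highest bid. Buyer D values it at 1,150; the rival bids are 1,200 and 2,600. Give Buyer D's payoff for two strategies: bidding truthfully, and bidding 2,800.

(a) 0  (b) -1,450

The highest competing bid is 2,600.
Bidding truthfully at 1,150: the top bid is 2,600 (a rival), so Buyer D loses. Payoff = 0.
Bidding 2,800: Buyer D has the top bid, wins, and pays the second-highest bid 2,600. Payoff = 1,150 − 2,600 = -1,450.
Deviating from a truthful bid can only lose payoff in a second-price auction — never gain.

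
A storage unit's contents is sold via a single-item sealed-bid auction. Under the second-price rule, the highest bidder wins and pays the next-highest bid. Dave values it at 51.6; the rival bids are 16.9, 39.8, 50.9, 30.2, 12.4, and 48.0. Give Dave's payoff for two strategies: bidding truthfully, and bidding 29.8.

The highest competing bid is 50.9.
Bidding truthfully at 51.6: Dave has the top bid, wins, and pays the second-highest bid 50.9. Payoff = 51.6 − 50.9 = 0.7.
Bidding 29.8: the top bid is 50.9 (a rival), so Dave loses. Payoff = 0.0.

(a) 0.7  (b) 0.0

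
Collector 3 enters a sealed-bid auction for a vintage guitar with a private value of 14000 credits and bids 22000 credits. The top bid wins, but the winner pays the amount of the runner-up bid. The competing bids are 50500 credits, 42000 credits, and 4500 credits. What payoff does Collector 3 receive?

Payoff = 0 credits.

Highest competing bid: 50500 credits.
Collector 3's bid 22000 credits is not the highest, so Collector 3 loses, pays nothing, and earns zero payoff.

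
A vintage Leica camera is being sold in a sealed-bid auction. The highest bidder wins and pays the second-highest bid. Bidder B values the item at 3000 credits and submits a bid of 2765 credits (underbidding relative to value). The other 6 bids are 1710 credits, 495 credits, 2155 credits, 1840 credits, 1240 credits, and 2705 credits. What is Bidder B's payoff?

Highest competing bid: 2705 credits.
Bidder B's bid 2765 credits is the highest overall, so Bidder B wins and pays the second-highest bid, 2705 credits.
Payoff = value − price = 3000 credits − 2705 credits = 295 credits.

Payoff = 295 credits.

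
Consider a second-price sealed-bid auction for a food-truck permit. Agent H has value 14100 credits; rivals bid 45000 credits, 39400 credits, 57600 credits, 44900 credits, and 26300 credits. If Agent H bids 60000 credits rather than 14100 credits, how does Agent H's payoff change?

-43500 credits

The highest competing bid is 57600 credits.
Bidding truthfully at 14100 credits: the top bid is 57600 credits (a rival), so Agent H loses. Payoff = 0 credits.
Bidding 60000 credits: Agent H has the top bid, wins, and pays the second-highest bid 57600 credits. Payoff = 14100 credits − 57600 credits = -43500 credits.
Change = -43500 credits − 0 credits = -43500 credits.
This is the dominant-strategy logic: truthful bidding weakly beats any alternative.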